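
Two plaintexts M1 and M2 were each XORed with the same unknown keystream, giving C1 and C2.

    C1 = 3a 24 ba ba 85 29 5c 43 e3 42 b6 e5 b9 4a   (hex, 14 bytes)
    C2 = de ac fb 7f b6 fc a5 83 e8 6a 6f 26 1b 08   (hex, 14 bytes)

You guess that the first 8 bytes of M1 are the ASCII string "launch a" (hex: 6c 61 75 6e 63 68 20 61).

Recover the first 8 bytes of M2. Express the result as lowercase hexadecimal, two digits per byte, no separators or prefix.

88e934ab50bdd9a1

First, C1 ⊕ C2 = (M1 ⊕ K) ⊕ (M2 ⊕ K) = M1 ⊕ M2, so the key drops out. Then M2 = (M1 ⊕ M2) ⊕ M1 over the first 8 bytes.
byte 0: (3a xor de) xor 6c = e4 xor 6c = 88
byte 1: (24 xor ac) xor 61 = 88 xor 61 = e9
byte 2: (ba xor fb) xor 75 = 41 xor 75 = 34
byte 3: (ba xor 7f) xor 6e = c5 xor 6e = ab
byte 4: (85 xor b6) xor 63 = 33 xor 63 = 50
byte 5: (29 xor fc) xor 68 = d5 xor 68 = bd
byte 6: (5c xor a5) xor 20 = f9 xor 20 = d9
byte 7: (43 xor 83) xor 61 = c0 xor 61 = a1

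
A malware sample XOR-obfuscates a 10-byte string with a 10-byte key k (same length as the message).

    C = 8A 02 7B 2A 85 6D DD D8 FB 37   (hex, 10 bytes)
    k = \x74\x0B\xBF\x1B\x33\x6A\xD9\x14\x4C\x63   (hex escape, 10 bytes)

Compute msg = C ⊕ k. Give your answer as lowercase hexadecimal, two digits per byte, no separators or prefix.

fe09c431b60704ccb754

XOR is its own inverse, so applying the key byte-wise gives the result directly.
byte 0: 10001010 xor 01110100 = 11111110
byte 1: 00000010 xor 00001011 = 00001001
byte 2: 01111011 xor 10111111 = 11000100
byte 3: 00101010 xor 00011011 = 00110001
byte 4: 10000101 xor 00110011 = 10110110
byte 5: 01101101 xor 01101010 = 00000111
byte 6: 11011101 xor 11011001 = 00000100
byte 7: 11011000 xor 00010100 = 11001100
byte 8: 11111011 xor 01001100 = 10110111
byte 9: 00110111 xor 01100011 = 01010100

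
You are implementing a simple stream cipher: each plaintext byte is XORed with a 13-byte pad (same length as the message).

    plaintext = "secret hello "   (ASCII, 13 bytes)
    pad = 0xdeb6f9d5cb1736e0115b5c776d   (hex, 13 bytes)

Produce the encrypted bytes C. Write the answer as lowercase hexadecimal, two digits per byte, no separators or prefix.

byte 0: 73 ^ de = ad
byte 1: 65 ^ b6 = d3
byte 2: 63 ^ f9 = 9a
byte 3: 72 ^ d5 = a7
byte 4: 65 ^ cb = ae
byte 5: 74 ^ 17 = 63
byte 6: 20 ^ 36 = 16
byte 7: 68 ^ e0 = 88
byte 8: 65 ^ 11 = 74
byte 9: 6c ^ 5b = 37
byte 10: 6c ^ 5c = 30
byte 11: 6f ^ 77 = 18
byte 12: 20 ^ 6d = 4d

add39aa7ae631688743730184d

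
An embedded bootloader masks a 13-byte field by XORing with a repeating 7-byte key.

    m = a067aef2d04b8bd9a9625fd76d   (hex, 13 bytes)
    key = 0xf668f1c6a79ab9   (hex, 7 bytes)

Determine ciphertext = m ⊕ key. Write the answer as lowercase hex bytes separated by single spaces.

The 7-byte key repeats, so the effective keystream is f6 68 f1 c6 a7 9a b9 f6 68 f1 c6 a7 9a.
byte 0: 10100000 xor 11110110 = 01010110
byte 1: 01100111 xor 01101000 = 00001111
byte 2: 10101110 xor 11110001 = 01011111
byte 3: 11110010 xor 11000110 = 00110100
byte 4: 11010000 xor 10100111 = 01110111
byte 5: 01001011 xor 10011010 = 11010001
byte 6: 10001011 xor 10111001 = 00110010
byte 7: 11011001 xor 11110110 = 00101111
byte 8: 10101001 xor 01101000 = 11000001
byte 9: 01100010 xor 11110001 = 10010011
byte 10: 01011111 xor 11000110 = 10011001
byte 11: 11010111 xor 10100111 = 01110000
byte 12: 01101101 xor 10011010 = 11110111

56 0f 5f 34 77 d1 32 2f c1 93 99 70 f7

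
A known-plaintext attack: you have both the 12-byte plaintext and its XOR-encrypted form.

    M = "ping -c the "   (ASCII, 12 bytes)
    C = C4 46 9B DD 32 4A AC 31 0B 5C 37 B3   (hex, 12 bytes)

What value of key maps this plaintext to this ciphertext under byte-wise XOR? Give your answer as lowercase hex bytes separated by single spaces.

b4 2f f5 ba 12 67 cf 11 7f 34 52 93

Since C = M ⊕ key, XORing both sides with M gives key = M ⊕ C.
112 xor 196 = 180
105 xor  70 =  47
110 xor 155 = 245
103 xor 221 = 186
 32 xor  50 =  18
 45 xor  74 = 103
 99 xor 172 = 207
 32 xor  49 =  17
116 xor  11 = 127
104 xor  92 =  52
101 xor  55 =  82
 32 xor 179 = 147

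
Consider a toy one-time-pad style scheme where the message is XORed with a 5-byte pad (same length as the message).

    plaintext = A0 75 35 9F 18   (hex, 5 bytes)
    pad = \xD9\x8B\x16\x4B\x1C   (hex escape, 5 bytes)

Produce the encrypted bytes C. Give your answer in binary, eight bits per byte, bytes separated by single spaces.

XOR is its own inverse, so applying the key byte-wise gives the result directly.
a0 ^ d9 = 79
75 ^ 8b = fe
35 ^ 16 = 23
9f ^ 4b = d4
18 ^ 1c = 04

01111001 11111110 00100011 11010100 00000100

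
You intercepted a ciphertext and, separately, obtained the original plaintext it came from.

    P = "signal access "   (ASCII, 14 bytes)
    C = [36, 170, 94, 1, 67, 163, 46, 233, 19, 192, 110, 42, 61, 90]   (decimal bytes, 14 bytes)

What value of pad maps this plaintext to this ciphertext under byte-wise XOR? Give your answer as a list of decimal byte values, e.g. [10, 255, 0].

Since C = P ⊕ pad, XORing both sides with P gives pad = P ⊕ C.
byte 0: 01110011 ⊕ 00100100 = 01010111
byte 1: 01101001 ⊕ 10101010 = 11000011
byte 2: 01100111 ⊕ 01011110 = 00111001
byte 3: 01101110 ⊕ 00000001 = 01101111
byte 4: 01100001 ⊕ 01000011 = 00100010
byte 5: 01101100 ⊕ 10100011 = 11001111
byte 6: 00100000 ⊕ 00101110 = 00001110
byte 7: 01100001 ⊕ 11101001 = 10001000
byte 8: 01100011 ⊕ 00010011 = 01110000
byte 9: 01100011 ⊕ 11000000 = 10100011
byte 10: 01100101 ⊕ 01101110 = 00001011
byte 11: 01110011 ⊕ 00101010 = 01011001
byte 12: 01110011 ⊕ 00111101 = 01001110
byte 13: 00100000 ⊕ 01011010 = 01111010

[87, 195, 57, 111, 34, 207, 14, 136, 112, 163, 11, 89, 78, 122]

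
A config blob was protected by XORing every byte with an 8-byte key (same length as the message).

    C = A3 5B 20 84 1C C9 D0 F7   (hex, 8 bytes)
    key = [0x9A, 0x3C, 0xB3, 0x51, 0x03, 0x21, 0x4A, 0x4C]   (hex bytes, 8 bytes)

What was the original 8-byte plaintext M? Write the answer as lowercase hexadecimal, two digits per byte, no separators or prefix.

396793d51fe89abb

a3 ⊕ 9a = 39
5b ⊕ 3c = 67
20 ⊕ b3 = 93
84 ⊕ 51 = d5
1c ⊕ 03 = 1f
c9 ⊕ 21 = e8
d0 ⊕ 4a = 9a
f7 ⊕ 4c = bb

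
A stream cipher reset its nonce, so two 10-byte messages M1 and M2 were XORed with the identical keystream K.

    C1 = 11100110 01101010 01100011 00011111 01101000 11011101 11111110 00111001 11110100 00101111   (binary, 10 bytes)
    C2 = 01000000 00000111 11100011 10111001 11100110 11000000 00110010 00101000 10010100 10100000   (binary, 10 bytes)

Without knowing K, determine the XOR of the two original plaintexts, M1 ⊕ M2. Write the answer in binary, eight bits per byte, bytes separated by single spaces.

C1 ⊕ C2 = (M1 ⊕ K) ⊕ (M2 ⊕ K) = M1 ⊕ M2 — the shared key cancels under XOR.
byte 0: e6 xor 40 = a6
byte 1: 6a xor 07 = 6d
byte 2: 63 xor e3 = 80
byte 3: 1f xor b9 = a6
byte 4: 68 xor e6 = 8e
byte 5: dd xor c0 = 1d
byte 6: fe xor 32 = cc
byte 7: 39 xor 28 = 11
byte 8: f4 xor 94 = 60
byte 9: 2f xor a0 = 8f

10100110 01101101 10000000 10100110 10001110 00011101 11001100 00010001 01100000 10001111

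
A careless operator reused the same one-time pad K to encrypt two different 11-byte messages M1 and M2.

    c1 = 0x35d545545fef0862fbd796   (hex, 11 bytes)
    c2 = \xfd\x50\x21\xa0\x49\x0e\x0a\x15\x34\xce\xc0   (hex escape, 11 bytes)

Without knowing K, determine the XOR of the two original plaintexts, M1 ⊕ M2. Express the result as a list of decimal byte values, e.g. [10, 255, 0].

[200, 133, 100, 244, 22, 225, 2, 119, 207, 25, 86]

c1 ⊕ c2 = (M1 ⊕ K) ⊕ (M2 ⊕ K) = M1 ⊕ M2 — the shared key cancels under XOR.
byte 0: 35 ^ fd = c8
byte 1: d5 ^ 50 = 85
byte 2: 45 ^ 21 = 64
byte 3: 54 ^ a0 = f4
byte 4: 5f ^ 49 = 16
byte 5: ef ^ 0e = e1
byte 6: 08 ^ 0a = 02
byte 7: 62 ^ 15 = 77
byte 8: fb ^ 34 = cf
byte 9: d7 ^ ce = 19
byte 10: 96 ^ c0 = 56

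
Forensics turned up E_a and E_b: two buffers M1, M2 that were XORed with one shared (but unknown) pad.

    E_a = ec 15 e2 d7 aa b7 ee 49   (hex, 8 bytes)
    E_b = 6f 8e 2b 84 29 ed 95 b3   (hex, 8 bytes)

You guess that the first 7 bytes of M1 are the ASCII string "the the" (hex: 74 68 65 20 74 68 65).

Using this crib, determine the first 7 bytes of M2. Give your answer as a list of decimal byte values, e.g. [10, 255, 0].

[247, 243, 172, 115, 247, 50, 30]

First, E_a ⊕ E_b = (M1 ⊕ K) ⊕ (M2 ⊕ K) = M1 ⊕ M2, so the key drops out. Then M2 = (M1 ⊕ M2) ⊕ M1 over the first 7 bytes.
byte 0: (ec XOR 6f) XOR 74 = 83 XOR 74 = f7
byte 1: (15 XOR 8e) XOR 68 = 9b XOR 68 = f3
byte 2: (e2 XOR 2b) XOR 65 = c9 XOR 65 = ac
byte 3: (d7 XOR 84) XOR 20 = 53 XOR 20 = 73
byte 4: (aa XOR 29) XOR 74 = 83 XOR 74 = f7
byte 5: (b7 XOR ed) XOR 68 = 5a XOR 68 = 32
byte 6: (ee XOR 95) XOR 65 = 7b XOR 65 = 1e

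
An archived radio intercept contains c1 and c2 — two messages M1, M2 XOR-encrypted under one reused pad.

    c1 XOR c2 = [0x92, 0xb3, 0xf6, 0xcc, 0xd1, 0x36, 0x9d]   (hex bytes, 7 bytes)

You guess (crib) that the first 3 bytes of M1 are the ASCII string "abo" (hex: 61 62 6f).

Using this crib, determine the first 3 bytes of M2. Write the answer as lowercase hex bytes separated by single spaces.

Since c1 ⊕ c2 = M1 ⊕ M2, XORing with the guessed M1 bytes yields the corresponding M2 bytes: M2 = (c1 ⊕ c2) ⊕ M1.
92 XOR 61 = f3
b3 XOR 62 = d1
f6 XOR 6f = 99

f3 d1 99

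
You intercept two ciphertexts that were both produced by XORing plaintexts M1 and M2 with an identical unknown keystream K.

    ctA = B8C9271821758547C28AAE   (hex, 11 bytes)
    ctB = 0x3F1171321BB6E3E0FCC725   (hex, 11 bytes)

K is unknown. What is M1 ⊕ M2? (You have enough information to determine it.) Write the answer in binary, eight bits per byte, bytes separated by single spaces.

10000111 11011000 01010110 00101010 00111010 11000011 01100110 10100111 00111110 01001101 10001011

ctA ⊕ ctB = (M1 ⊕ K) ⊕ (M2 ⊕ K) = M1 ⊕ M2 — the shared key cancels under XOR.
byte 0: 10111000 xor 00111111 = 10000111
byte 1: 11001001 xor 00010001 = 11011000
byte 2: 00100111 xor 01110001 = 01010110
byte 3: 00011000 xor 00110010 = 00101010
byte 4: 00100001 xor 00011011 = 00111010
byte 5: 01110101 xor 10110110 = 11000011
byte 6: 10000101 xor 11100011 = 01100110
byte 7: 01000111 xor 11100000 = 10100111
byte 8: 11000010 xor 11111100 = 00111110
byte 9: 10001010 xor 11000111 = 01001101
byte 10: 10101110 xor 00100101 = 10001011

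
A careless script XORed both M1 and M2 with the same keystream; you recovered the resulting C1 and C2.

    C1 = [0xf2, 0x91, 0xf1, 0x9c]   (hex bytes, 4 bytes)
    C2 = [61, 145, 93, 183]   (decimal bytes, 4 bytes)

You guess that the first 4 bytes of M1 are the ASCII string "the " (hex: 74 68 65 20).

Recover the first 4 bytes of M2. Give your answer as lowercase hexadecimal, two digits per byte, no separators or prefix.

bb68c90b

First, C1 ⊕ C2 = (M1 ⊕ K) ⊕ (M2 ⊕ K) = M1 ⊕ M2, so the key drops out. Then M2 = (M1 ⊕ M2) ⊕ M1 over the first 4 bytes.
byte 0: (f2 XOR 3d) XOR 74 = cf XOR 74 = bb
byte 1: (91 XOR 91) XOR 68 = 00 XOR 68 = 68
byte 2: (f1 XOR 5d) XOR 65 = ac XOR 65 = c9
byte 3: (9c XOR b7) XOR 20 = 2b XOR 20 = 0b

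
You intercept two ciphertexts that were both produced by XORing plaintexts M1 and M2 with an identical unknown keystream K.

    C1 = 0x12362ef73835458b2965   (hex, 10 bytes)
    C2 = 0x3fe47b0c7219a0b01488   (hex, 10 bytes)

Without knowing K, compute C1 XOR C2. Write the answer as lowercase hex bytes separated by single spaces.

C1 ⊕ C2 = (M1 ⊕ K) ⊕ (M2 ⊕ K) = M1 ⊕ M2 — the shared key cancels under XOR.
 18 ^  63 =  45
 54 ^ 228 = 210
 46 ^ 123 =  85
247 ^  12 = 251
 56 ^ 114 =  74
 53 ^  25 =  44
 69 ^ 160 = 229
139 ^ 176 =  59
 41 ^  20 =  61
101 ^ 136 = 237

2d d2 55 fb 4a 2c e5 3b 3d ed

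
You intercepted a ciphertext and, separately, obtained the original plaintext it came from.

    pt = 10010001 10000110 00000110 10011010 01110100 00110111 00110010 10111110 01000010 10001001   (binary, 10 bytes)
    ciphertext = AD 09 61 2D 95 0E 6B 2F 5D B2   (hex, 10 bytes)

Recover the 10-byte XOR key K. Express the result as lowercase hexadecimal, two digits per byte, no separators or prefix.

3c8f67b7e13959911f3b

Since ciphertext = pt ⊕ K, XORing both sides with pt gives K = pt ⊕ ciphertext.
91 ^ ad = 3c
86 ^ 09 = 8f
06 ^ 61 = 67
9a ^ 2d = b7
74 ^ 95 = e1
37 ^ 0e = 39
32 ^ 6b = 59
be ^ 2f = 91
42 ^ 5d = 1f
89 ^ b2 = 3b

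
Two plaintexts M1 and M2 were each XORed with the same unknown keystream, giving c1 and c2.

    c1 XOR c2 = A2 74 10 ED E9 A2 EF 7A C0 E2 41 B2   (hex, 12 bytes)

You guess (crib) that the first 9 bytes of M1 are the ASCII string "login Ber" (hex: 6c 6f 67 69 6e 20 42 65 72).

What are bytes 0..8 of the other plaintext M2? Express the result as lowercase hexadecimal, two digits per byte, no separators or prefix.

Since c1 ⊕ c2 = M1 ⊕ M2, XORing with the guessed M1 bytes yields the corresponding M2 bytes: M2 = (c1 ⊕ c2) ⊕ M1.
byte 0: a2 XOR 6c = ce
byte 1: 74 XOR 6f = 1b
byte 2: 10 XOR 67 = 77
byte 3: ed XOR 69 = 84
byte 4: e9 XOR 6e = 87
byte 5: a2 XOR 20 = 82
byte 6: ef XOR 42 = ad
byte 7: 7a XOR 65 = 1f
byte 8: c0 XOR 72 = b2

ce1b77848782ad1fb2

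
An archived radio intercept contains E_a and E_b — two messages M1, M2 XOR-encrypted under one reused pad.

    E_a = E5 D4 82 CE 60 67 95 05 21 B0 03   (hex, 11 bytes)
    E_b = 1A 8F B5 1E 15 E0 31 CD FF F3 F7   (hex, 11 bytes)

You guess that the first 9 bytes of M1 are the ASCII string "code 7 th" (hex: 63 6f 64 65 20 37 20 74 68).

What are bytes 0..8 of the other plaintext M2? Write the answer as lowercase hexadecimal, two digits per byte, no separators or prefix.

9c3453b555b084bcb6

First, E_a ⊕ E_b = (M1 ⊕ K) ⊕ (M2 ⊕ K) = M1 ⊕ M2, so the key drops out. Then M2 = (M1 ⊕ M2) ⊕ M1 over the first 9 bytes.
byte 0: (e5 ^ 1a) ^ 63 = ff ^ 63 = 9c
byte 1: (d4 ^ 8f) ^ 6f = 5b ^ 6f = 34
byte 2: (82 ^ b5) ^ 64 = 37 ^ 64 = 53
byte 3: (ce ^ 1e) ^ 65 = d0 ^ 65 = b5
byte 4: (60 ^ 15) ^ 20 = 75 ^ 20 = 55
byte 5: (67 ^ e0) ^ 37 = 87 ^ 37 = b0
byte 6: (95 ^ 31) ^ 20 = a4 ^ 20 = 84
byte 7: (05 ^ cd) ^ 74 = c8 ^ 74 = bc
byte 8: (21 ^ ff) ^ 68 = de ^ 68 = b6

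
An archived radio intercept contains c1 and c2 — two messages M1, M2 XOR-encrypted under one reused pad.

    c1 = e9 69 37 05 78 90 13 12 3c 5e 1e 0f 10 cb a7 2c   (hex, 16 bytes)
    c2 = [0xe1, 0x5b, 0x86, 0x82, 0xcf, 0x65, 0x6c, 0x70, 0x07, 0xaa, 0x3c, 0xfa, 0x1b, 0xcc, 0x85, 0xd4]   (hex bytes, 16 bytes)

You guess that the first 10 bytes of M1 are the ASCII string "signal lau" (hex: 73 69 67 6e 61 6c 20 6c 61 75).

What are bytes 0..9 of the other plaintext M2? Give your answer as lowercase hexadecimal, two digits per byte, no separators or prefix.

First, c1 ⊕ c2 = (M1 ⊕ K) ⊕ (M2 ⊕ K) = M1 ⊕ M2, so the key drops out. Then M2 = (M1 ⊕ M2) ⊕ M1 over the first 10 bytes.
byte 0: (e9 XOR e1) XOR 73 = 08 XOR 73 = 7b
byte 1: (69 XOR 5b) XOR 69 = 32 XOR 69 = 5b
byte 2: (37 XOR 86) XOR 67 = b1 XOR 67 = d6
byte 3: (05 XOR 82) XOR 6e = 87 XOR 6e = e9
byte 4: (78 XOR cf) XOR 61 = b7 XOR 61 = d6
byte 5: (90 XOR 65) XOR 6c = f5 XOR 6c = 99
byte 6: (13 XOR 6c) XOR 20 = 7f XOR 20 = 5f
byte 7: (12 XOR 70) XOR 6c = 62 XOR 6c = 0e
byte 8: (3c XOR 07) XOR 61 = 3b XOR 61 = 5a
byte 9: (5e XOR aa) XOR 75 = f4 XOR 75 = 81

7b5bd6e9d6995f0e5a81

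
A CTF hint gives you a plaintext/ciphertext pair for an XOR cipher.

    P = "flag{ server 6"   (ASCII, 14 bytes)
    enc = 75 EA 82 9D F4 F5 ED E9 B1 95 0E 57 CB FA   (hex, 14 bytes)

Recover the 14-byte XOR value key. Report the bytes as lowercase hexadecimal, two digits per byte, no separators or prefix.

Since enc = P ⊕ key, XORing both sides with P gives key = P ⊕ enc.
66 ⊕ 75 = 13
6c ⊕ ea = 86
61 ⊕ 82 = e3
67 ⊕ 9d = fa
7b ⊕ f4 = 8f
20 ⊕ f5 = d5
73 ⊕ ed = 9e
65 ⊕ e9 = 8c
72 ⊕ b1 = c3
76 ⊕ 95 = e3
65 ⊕ 0e = 6b
72 ⊕ 57 = 25
20 ⊕ cb = eb
36 ⊕ fa = cc

1386e3fa8fd59e8cc3e36b25ebcc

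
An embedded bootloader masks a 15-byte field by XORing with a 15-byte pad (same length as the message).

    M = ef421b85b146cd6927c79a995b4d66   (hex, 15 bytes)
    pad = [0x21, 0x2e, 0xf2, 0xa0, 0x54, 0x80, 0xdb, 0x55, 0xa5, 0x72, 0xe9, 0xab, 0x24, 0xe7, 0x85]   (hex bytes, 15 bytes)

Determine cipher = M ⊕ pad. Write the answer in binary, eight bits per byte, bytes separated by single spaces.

byte 0: 11101111 ⊕ 00100001 = 11001110
byte 1: 01000010 ⊕ 00101110 = 01101100
byte 2: 00011011 ⊕ 11110010 = 11101001
byte 3: 10000101 ⊕ 10100000 = 00100101
byte 4: 10110001 ⊕ 01010100 = 11100101
byte 5: 01000110 ⊕ 10000000 = 11000110
byte 6: 11001101 ⊕ 11011011 = 00010110
byte 7: 01101001 ⊕ 01010101 = 00111100
byte 8: 00100111 ⊕ 10100101 = 10000010
byte 9: 11000111 ⊕ 01110010 = 10110101
byte 10: 10011010 ⊕ 11101001 = 01110011
byte 11: 10011001 ⊕ 10101011 = 00110010
byte 12: 01011011 ⊕ 00100100 = 01111111
byte 13: 01001101 ⊕ 11100111 = 10101010
byte 14: 01100110 ⊕ 10000101 = 11100011

11001110 01101100 11101001 00100101 11100101 11000110 00010110 00111100 10000010 10110101 01110011 00110010 01111111 10101010 11100011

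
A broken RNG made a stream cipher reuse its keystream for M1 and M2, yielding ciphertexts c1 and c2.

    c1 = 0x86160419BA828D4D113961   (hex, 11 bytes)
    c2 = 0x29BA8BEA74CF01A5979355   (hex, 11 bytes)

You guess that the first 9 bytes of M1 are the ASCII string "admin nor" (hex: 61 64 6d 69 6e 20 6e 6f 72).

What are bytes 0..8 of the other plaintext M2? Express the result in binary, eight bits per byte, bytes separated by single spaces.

First, c1 ⊕ c2 = (M1 ⊕ K) ⊕ (M2 ⊕ K) = M1 ⊕ M2, so the key drops out. Then M2 = (M1 ⊕ M2) ⊕ M1 over the first 9 bytes.
byte 0: (86 ^ 29) ^ 61 = af ^ 61 = ce
byte 1: (16 ^ ba) ^ 64 = ac ^ 64 = c8
byte 2: (04 ^ 8b) ^ 6d = 8f ^ 6d = e2
byte 3: (19 ^ ea) ^ 69 = f3 ^ 69 = 9a
byte 4: (ba ^ 74) ^ 6e = ce ^ 6e = a0
byte 5: (82 ^ cf) ^ 20 = 4d ^ 20 = 6d
byte 6: (8d ^ 01) ^ 6e = 8c ^ 6e = e2
byte 7: (4d ^ a5) ^ 6f = e8 ^ 6f = 87
byte 8: (11 ^ 97) ^ 72 = 86 ^ 72 = f4

11001110 11001000 11100010 10011010 10100000 01101101 11100010 10000111 11110100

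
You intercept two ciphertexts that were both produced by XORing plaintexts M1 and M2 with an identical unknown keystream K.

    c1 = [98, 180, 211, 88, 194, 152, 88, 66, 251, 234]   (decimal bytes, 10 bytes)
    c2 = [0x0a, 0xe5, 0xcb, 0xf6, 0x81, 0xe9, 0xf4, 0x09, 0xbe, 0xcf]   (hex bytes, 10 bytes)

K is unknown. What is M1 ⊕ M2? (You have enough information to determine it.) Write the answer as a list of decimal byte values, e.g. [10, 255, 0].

c1 ⊕ c2 = (M1 ⊕ K) ⊕ (M2 ⊕ K) = M1 ⊕ M2 — the shared key cancels under XOR.
byte 0: 62 ^ 0a = 68
byte 1: b4 ^ e5 = 51
byte 2: d3 ^ cb = 18
byte 3: 58 ^ f6 = ae
byte 4: c2 ^ 81 = 43
byte 5: 98 ^ e9 = 71
byte 6: 58 ^ f4 = ac
byte 7: 42 ^ 09 = 4b
byte 8: fb ^ be = 45
byte 9: ea ^ cf = 25

[104, 81, 24, 174, 67, 113, 172, 75, 69, 37]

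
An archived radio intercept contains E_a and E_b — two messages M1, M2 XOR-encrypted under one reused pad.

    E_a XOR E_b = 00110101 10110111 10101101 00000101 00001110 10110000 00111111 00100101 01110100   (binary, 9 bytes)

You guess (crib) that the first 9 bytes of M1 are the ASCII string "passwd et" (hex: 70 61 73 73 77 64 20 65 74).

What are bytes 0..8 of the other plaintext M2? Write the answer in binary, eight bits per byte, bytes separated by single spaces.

01000101 11010110 11011110 01110110 01111001 11010100 00011111 01000000 00000000

Since E_a ⊕ E_b = M1 ⊕ M2, XORing with the guessed M1 bytes yields the corresponding M2 bytes: M2 = (E_a ⊕ E_b) ⊕ M1.
byte 0: 35 xor 70 = 45
byte 1: b7 xor 61 = d6
byte 2: ad xor 73 = de
byte 3: 05 xor 73 = 76
byte 4: 0e xor 77 = 79
byte 5: b0 xor 64 = d4
byte 6: 3f xor 20 = 1f
byte 7: 25 xor 65 = 40
byte 8: 74 xor 74 = 00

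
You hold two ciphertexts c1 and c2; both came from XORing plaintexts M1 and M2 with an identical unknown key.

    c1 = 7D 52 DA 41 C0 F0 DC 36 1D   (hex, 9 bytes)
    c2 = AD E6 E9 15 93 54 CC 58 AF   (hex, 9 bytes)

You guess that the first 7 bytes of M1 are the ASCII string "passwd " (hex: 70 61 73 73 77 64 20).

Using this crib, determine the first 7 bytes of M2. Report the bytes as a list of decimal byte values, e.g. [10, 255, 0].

[160, 213, 64, 39, 36, 192, 48]

First, c1 ⊕ c2 = (M1 ⊕ K) ⊕ (M2 ⊕ K) = M1 ⊕ M2, so the key drops out. Then M2 = (M1 ⊕ M2) ⊕ M1 over the first 7 bytes.
byte 0: (7d XOR ad) XOR 70 = d0 XOR 70 = a0
byte 1: (52 XOR e6) XOR 61 = b4 XOR 61 = d5
byte 2: (da XOR e9) XOR 73 = 33 XOR 73 = 40
byte 3: (41 XOR 15) XOR 73 = 54 XOR 73 = 27
byte 4: (c0 XOR 93) XOR 77 = 53 XOR 77 = 24
byte 5: (f0 XOR 54) XOR 64 = a4 XOR 64 = c0
byte 6: (dc XOR cc) XOR 20 = 10 XOR 20 = 30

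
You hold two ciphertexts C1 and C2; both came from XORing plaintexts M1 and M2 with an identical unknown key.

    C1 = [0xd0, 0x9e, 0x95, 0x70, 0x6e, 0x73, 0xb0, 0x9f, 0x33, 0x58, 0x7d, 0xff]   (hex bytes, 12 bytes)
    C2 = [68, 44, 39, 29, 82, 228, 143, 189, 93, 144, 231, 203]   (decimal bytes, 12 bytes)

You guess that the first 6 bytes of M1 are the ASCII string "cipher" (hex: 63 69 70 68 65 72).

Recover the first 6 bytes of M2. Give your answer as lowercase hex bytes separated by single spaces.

First, C1 ⊕ C2 = (M1 ⊕ K) ⊕ (M2 ⊕ K) = M1 ⊕ M2, so the key drops out. Then M2 = (M1 ⊕ M2) ⊕ M1 over the first 6 bytes.
byte 0: (d0 xor 44) xor 63 = 94 xor 63 = f7
byte 1: (9e xor 2c) xor 69 = b2 xor 69 = db
byte 2: (95 xor 27) xor 70 = b2 xor 70 = c2
byte 3: (70 xor 1d) xor 68 = 6d xor 68 = 05
byte 4: (6e xor 52) xor 65 = 3c xor 65 = 59
byte 5: (73 xor e4) xor 72 = 97 xor 72 = e5

f7 db c2 05 59 e5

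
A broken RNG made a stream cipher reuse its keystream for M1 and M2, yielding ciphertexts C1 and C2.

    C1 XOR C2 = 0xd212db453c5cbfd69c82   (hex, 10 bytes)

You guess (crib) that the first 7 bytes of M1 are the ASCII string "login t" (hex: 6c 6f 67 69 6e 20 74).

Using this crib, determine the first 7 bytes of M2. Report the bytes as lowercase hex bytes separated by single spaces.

Since C1 ⊕ C2 = M1 ⊕ M2, XORing with the guessed M1 bytes yields the corresponding M2 bytes: M2 = (C1 ⊕ C2) ⊕ M1.
d2 ^ 6c = be
12 ^ 6f = 7d
db ^ 67 = bc
45 ^ 69 = 2c
3c ^ 6e = 52
5c ^ 20 = 7c
bf ^ 74 = cb

be 7d bc 2c 52 7c cb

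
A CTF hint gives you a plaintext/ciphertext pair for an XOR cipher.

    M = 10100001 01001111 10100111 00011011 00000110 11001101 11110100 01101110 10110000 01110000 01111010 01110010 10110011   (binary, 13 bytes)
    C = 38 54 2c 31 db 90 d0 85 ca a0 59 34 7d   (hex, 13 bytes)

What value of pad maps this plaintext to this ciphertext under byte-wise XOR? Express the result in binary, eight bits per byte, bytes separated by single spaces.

Since C = M ⊕ pad, XORing both sides with M gives pad = M ⊕ C.
a1 xor 38 = 99
4f xor 54 = 1b
a7 xor 2c = 8b
1b xor 31 = 2a
06 xor db = dd
cd xor 90 = 5d
f4 xor d0 = 24
6e xor 85 = eb
b0 xor ca = 7a
70 xor a0 = d0
7a xor 59 = 23
72 xor 34 = 46
b3 xor 7d = ce

10011001 00011011 10001011 00101010 11011101 01011101 00100100 11101011 01111010 11010000 00100011 01000110 11001110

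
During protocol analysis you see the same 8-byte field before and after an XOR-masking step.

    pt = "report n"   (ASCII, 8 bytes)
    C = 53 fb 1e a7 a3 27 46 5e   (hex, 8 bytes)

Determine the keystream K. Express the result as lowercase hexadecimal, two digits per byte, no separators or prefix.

Since C = pt ⊕ K, XORing both sides with pt gives K = pt ⊕ C.
72 xor 53 = 21
65 xor fb = 9e
70 xor 1e = 6e
6f xor a7 = c8
72 xor a3 = d1
74 xor 27 = 53
20 xor 46 = 66
6e xor 5e = 30

219e6ec8d1536630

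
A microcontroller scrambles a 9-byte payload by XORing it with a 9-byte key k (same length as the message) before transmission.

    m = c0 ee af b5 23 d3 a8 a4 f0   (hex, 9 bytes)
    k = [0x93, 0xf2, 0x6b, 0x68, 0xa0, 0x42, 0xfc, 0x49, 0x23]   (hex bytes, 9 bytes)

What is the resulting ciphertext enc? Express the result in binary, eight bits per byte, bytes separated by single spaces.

01010011 00011100 11000100 11011101 10000011 10010001 01010100 11101101 11010011

XOR is its own inverse, so applying the key byte-wise gives the result directly.
192 ⊕ 147 =  83
238 ⊕ 242 =  28
175 ⊕ 107 = 196
181 ⊕ 104 = 221
 35 ⊕ 160 = 131
211 ⊕  66 = 145
168 ⊕ 252 =  84
164 ⊕  73 = 237
240 ⊕  35 = 211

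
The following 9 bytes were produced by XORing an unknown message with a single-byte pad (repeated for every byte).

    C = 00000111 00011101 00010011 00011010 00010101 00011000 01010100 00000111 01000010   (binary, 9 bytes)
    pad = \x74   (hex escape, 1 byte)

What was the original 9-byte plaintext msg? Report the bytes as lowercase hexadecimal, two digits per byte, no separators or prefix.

7369676e616c207336

The 1-byte key repeats, so the effective keystream is 74 74 74 74 74 74 74 74 74.
byte 0:   7 XOR 116 = 115
byte 1:  29 XOR 116 = 105
byte 2:  19 XOR 116 = 103
byte 3:  26 XOR 116 = 110
byte 4:  21 XOR 116 =  97
byte 5:  24 XOR 116 = 108
byte 6:  84 XOR 116 =  32
byte 7:   7 XOR 116 = 115
byte 8:  66 XOR 116 =  54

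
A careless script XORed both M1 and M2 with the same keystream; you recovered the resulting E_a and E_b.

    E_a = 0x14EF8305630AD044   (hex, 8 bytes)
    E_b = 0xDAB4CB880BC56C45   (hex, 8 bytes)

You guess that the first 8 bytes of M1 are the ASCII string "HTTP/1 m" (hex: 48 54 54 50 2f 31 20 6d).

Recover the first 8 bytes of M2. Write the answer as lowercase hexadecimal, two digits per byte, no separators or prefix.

First, E_a ⊕ E_b = (M1 ⊕ K) ⊕ (M2 ⊕ K) = M1 ⊕ M2, so the key drops out. Then M2 = (M1 ⊕ M2) ⊕ M1 over the first 8 bytes.
byte 0: (14 ^ da) ^ 48 = ce ^ 48 = 86
byte 1: (ef ^ b4) ^ 54 = 5b ^ 54 = 0f
byte 2: (83 ^ cb) ^ 54 = 48 ^ 54 = 1c
byte 3: (05 ^ 88) ^ 50 = 8d ^ 50 = dd
byte 4: (63 ^ 0b) ^ 2f = 68 ^ 2f = 47
byte 5: (0a ^ c5) ^ 31 = cf ^ 31 = fe
byte 6: (d0 ^ 6c) ^ 20 = bc ^ 20 = 9c
byte 7: (44 ^ 45) ^ 6d = 01 ^ 6d = 6c

860f1cdd47fe9c6c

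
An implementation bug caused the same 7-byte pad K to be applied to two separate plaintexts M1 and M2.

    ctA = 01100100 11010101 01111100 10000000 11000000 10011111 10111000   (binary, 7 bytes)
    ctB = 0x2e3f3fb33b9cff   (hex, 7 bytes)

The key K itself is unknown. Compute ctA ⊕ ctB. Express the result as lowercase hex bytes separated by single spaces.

4a ea 43 33 fb 03 47

ctA ⊕ ctB = (M1 ⊕ K) ⊕ (M2 ⊕ K) = M1 ⊕ M2 — the shared key cancels under XOR.
100 XOR  46 =  74
213 XOR  63 = 234
124 XOR  63 =  67
128 XOR 179 =  51
192 XOR  59 = 251
159 XOR 156 =   3
184 XOR 255 =  71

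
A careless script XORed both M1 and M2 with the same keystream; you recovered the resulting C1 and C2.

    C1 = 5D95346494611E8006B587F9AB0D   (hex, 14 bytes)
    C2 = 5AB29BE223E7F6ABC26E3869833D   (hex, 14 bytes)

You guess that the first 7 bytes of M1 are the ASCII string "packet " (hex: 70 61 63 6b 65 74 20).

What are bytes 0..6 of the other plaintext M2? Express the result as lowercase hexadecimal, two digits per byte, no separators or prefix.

7746ccedd2f2c8

First, C1 ⊕ C2 = (M1 ⊕ K) ⊕ (M2 ⊕ K) = M1 ⊕ M2, so the key drops out. Then M2 = (M1 ⊕ M2) ⊕ M1 over the first 7 bytes.
byte 0: (5d ^ 5a) ^ 70 = 07 ^ 70 = 77
byte 1: (95 ^ b2) ^ 61 = 27 ^ 61 = 46
byte 2: (34 ^ 9b) ^ 63 = af ^ 63 = cc
byte 3: (64 ^ e2) ^ 6b = 86 ^ 6b = ed
byte 4: (94 ^ 23) ^ 65 = b7 ^ 65 = d2
byte 5: (61 ^ e7) ^ 74 = 86 ^ 74 = f2
byte 6: (1e ^ f6) ^ 20 = e8 ^ 20 = c8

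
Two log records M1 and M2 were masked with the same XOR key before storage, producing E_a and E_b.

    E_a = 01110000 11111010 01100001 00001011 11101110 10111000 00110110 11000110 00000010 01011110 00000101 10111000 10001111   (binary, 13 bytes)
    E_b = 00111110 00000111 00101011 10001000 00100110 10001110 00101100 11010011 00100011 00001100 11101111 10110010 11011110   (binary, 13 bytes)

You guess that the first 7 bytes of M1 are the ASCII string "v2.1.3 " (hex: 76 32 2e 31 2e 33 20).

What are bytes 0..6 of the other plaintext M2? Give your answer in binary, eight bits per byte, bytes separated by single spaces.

00111000 11001111 01100100 10110010 11100110 00000101 00111010

First, E_a ⊕ E_b = (M1 ⊕ K) ⊕ (M2 ⊕ K) = M1 ⊕ M2, so the key drops out. Then M2 = (M1 ⊕ M2) ⊕ M1 over the first 7 bytes.
byte 0: (70 XOR 3e) XOR 76 = 4e XOR 76 = 38
byte 1: (fa XOR 07) XOR 32 = fd XOR 32 = cf
byte 2: (61 XOR 2b) XOR 2e = 4a XOR 2e = 64
byte 3: (0b XOR 88) XOR 31 = 83 XOR 31 = b2
byte 4: (ee XOR 26) XOR 2e = c8 XOR 2e = e6
byte 5: (b8 XOR 8e) XOR 33 = 36 XOR 33 = 05
byte 6: (36 XOR 2c) XOR 20 = 1a XOR 20 = 3a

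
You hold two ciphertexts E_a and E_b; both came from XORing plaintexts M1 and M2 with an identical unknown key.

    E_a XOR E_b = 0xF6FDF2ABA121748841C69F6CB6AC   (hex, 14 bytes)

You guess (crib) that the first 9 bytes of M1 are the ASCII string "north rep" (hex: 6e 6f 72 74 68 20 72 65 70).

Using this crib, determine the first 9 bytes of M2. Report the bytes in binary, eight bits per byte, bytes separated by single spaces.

Since E_a ⊕ E_b = M1 ⊕ M2, XORing with the guessed M1 bytes yields the corresponding M2 bytes: M2 = (E_a ⊕ E_b) ⊕ M1.
f6 xor 6e = 98
fd xor 6f = 92
f2 xor 72 = 80
ab xor 74 = df
a1 xor 68 = c9
21 xor 20 = 01
74 xor 72 = 06
88 xor 65 = ed
41 xor 70 = 31

10011000 10010010 10000000 11011111 11001001 00000001 00000110 11101101 00110001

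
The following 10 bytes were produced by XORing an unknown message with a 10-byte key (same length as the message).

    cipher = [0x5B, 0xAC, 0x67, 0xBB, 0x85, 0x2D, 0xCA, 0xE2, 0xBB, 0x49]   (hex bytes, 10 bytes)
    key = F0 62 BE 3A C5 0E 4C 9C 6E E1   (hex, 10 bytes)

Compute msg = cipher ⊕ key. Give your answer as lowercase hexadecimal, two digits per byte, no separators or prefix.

5b ^ f0 = ab
ac ^ 62 = ce
67 ^ be = d9
bb ^ 3a = 81
85 ^ c5 = 40
2d ^ 0e = 23
ca ^ 4c = 86
e2 ^ 9c = 7e
bb ^ 6e = d5
49 ^ e1 = a8

abced9814023867ed5a8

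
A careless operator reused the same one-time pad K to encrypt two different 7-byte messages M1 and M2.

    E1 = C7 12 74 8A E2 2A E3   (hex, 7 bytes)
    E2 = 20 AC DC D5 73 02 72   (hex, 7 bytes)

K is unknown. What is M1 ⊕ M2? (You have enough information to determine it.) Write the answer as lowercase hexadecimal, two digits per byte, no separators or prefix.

E1 ⊕ E2 = (M1 ⊕ K) ⊕ (M2 ⊕ K) = M1 ⊕ M2 — the shared key cancels under XOR.
byte 0: c7 ⊕ 20 = e7
byte 1: 12 ⊕ ac = be
byte 2: 74 ⊕ dc = a8
byte 3: 8a ⊕ d5 = 5f
byte 4: e2 ⊕ 73 = 91
byte 5: 2a ⊕ 02 = 28
byte 6: e3 ⊕ 72 = 91

e7bea85f912891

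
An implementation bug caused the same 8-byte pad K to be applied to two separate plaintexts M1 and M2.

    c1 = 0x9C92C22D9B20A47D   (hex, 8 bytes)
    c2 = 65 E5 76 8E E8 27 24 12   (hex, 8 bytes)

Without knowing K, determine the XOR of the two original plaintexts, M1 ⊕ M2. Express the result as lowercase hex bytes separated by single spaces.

f9 77 b4 a3 73 07 80 6f

c1 ⊕ c2 = (M1 ⊕ K) ⊕ (M2 ⊕ K) = M1 ⊕ M2 — the shared key cancels under XOR.
byte 0: 9c xor 65 = f9
byte 1: 92 xor e5 = 77
byte 2: c2 xor 76 = b4
byte 3: 2d xor 8e = a3
byte 4: 9b xor e8 = 73
byte 5: 20 xor 27 = 07
byte 6: a4 xor 24 = 80
byte 7: 7d xor 12 = 6f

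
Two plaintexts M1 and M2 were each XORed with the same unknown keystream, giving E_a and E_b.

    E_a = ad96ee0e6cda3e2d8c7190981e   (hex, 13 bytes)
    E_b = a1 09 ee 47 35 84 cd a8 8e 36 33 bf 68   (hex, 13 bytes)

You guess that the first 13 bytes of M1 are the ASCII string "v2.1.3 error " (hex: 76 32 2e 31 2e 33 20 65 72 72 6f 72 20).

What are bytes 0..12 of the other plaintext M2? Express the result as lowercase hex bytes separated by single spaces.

7a ad 2e 78 77 6d d3 e0 70 35 cc 55 56

First, E_a ⊕ E_b = (M1 ⊕ K) ⊕ (M2 ⊕ K) = M1 ⊕ M2, so the key drops out. Then M2 = (M1 ⊕ M2) ⊕ M1 over the first 13 bytes.
byte 0: (ad XOR a1) XOR 76 = 0c XOR 76 = 7a
byte 1: (96 XOR 09) XOR 32 = 9f XOR 32 = ad
byte 2: (ee XOR ee) XOR 2e = 00 XOR 2e = 2e
byte 3: (0e XOR 47) XOR 31 = 49 XOR 31 = 78
byte 4: (6c XOR 35) XOR 2e = 59 XOR 2e = 77
byte 5: (da XOR 84) XOR 33 = 5e XOR 33 = 6d
byte 6: (3e XOR cd) XOR 20 = f3 XOR 20 = d3
byte 7: (2d XOR a8) XOR 65 = 85 XOR 65 = e0
byte 8: (8c XOR 8e) XOR 72 = 02 XOR 72 = 70
byte 9: (71 XOR 36) XOR 72 = 47 XOR 72 = 35
byte 10: (90 XOR 33) XOR 6f = a3 XOR 6f = cc
byte 11: (98 XOR bf) XOR 72 = 27 XOR 72 = 55
byte 12: (1e XOR 68) XOR 20 = 76 XOR 20 = 56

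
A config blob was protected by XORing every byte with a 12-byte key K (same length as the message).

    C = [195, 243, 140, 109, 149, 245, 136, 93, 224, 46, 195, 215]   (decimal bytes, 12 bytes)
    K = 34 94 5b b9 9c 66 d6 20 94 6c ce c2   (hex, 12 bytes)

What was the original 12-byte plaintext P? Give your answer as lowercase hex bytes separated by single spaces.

11000011 ^ 00110100 = 11110111
11110011 ^ 10010100 = 01100111
10001100 ^ 01011011 = 11010111
01101101 ^ 10111001 = 11010100
10010101 ^ 10011100 = 00001001
11110101 ^ 01100110 = 10010011
10001000 ^ 11010110 = 01011110
01011101 ^ 00100000 = 01111101
11100000 ^ 10010100 = 01110100
00101110 ^ 01101100 = 01000010
11000011 ^ 11001110 = 00001101
11010111 ^ 11000010 = 00010101

f7 67 d7 d4 09 93 5e 7d 74 42 0d 15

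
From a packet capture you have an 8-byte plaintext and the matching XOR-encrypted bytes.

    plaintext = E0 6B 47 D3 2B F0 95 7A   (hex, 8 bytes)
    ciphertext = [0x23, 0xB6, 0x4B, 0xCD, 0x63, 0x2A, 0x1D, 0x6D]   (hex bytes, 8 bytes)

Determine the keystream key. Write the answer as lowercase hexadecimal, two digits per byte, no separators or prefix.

c3dd0c1e48da8817

Since ciphertext = plaintext ⊕ key, XORing both sides with plaintext gives key = plaintext ⊕ ciphertext.
e0 ⊕ 23 = c3
6b ⊕ b6 = dd
47 ⊕ 4b = 0c
d3 ⊕ cd = 1e
2b ⊕ 63 = 48
f0 ⊕ 2a = da
95 ⊕ 1d = 88
7a ⊕ 6d = 17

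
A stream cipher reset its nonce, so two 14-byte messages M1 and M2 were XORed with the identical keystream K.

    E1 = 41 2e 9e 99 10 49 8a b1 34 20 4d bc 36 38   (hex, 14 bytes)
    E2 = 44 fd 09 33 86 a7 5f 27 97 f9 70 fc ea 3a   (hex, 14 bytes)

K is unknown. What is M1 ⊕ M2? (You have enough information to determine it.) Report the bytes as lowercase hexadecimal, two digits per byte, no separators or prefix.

05d397aa96eed596a3d93d40dc02

E1 ⊕ E2 = (M1 ⊕ K) ⊕ (M2 ⊕ K) = M1 ⊕ M2 — the shared key cancels under XOR.
byte 0: 01000001 ⊕ 01000100 = 00000101
byte 1: 00101110 ⊕ 11111101 = 11010011
byte 2: 10011110 ⊕ 00001001 = 10010111
byte 3: 10011001 ⊕ 00110011 = 10101010
byte 4: 00010000 ⊕ 10000110 = 10010110
byte 5: 01001001 ⊕ 10100111 = 11101110
byte 6: 10001010 ⊕ 01011111 = 11010101
byte 7: 10110001 ⊕ 00100111 = 10010110
byte 8: 00110100 ⊕ 10010111 = 10100011
byte 9: 00100000 ⊕ 11111001 = 11011001
byte 10: 01001101 ⊕ 01110000 = 00111101
byte 11: 10111100 ⊕ 11111100 = 01000000
byte 12: 00110110 ⊕ 11101010 = 11011100
byte 13: 00111000 ⊕ 00111010 = 00000010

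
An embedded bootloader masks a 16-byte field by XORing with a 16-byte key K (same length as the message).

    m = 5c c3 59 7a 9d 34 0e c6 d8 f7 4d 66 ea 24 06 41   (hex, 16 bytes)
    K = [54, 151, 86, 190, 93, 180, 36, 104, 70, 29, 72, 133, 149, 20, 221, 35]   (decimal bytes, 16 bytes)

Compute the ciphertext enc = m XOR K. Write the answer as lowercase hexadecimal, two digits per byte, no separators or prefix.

XOR is its own inverse, so applying the key byte-wise gives the result directly.
 92 ⊕  54 = 106
195 ⊕ 151 =  84
 89 ⊕  86 =  15
122 ⊕ 190 = 196
157 ⊕  93 = 192
 52 ⊕ 180 = 128
 14 ⊕  36 =  42
198 ⊕ 104 = 174
216 ⊕  70 = 158
247 ⊕  29 = 234
 77 ⊕  72 =   5
102 ⊕ 133 = 227
234 ⊕ 149 = 127
 36 ⊕  20 =  48
  6 ⊕ 221 = 219
 65 ⊕  35 =  98

6a540fc4c0802aae9eea05e37f30db62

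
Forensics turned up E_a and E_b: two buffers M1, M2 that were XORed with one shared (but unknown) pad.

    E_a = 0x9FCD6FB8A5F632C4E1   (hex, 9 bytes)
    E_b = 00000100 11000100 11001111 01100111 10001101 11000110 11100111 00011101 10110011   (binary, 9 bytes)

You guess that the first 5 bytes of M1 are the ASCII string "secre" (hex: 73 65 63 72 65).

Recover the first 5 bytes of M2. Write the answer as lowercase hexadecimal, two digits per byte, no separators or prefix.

e86cc3ad4d

First, E_a ⊕ E_b = (M1 ⊕ K) ⊕ (M2 ⊕ K) = M1 ⊕ M2, so the key drops out. Then M2 = (M1 ⊕ M2) ⊕ M1 over the first 5 bytes.
byte 0: (9f xor 04) xor 73 = 9b xor 73 = e8
byte 1: (cd xor c4) xor 65 = 09 xor 65 = 6c
byte 2: (6f xor cf) xor 63 = a0 xor 63 = c3
byte 3: (b8 xor 67) xor 72 = df xor 72 = ad
byte 4: (a5 xor 8d) xor 65 = 28 xor 65 = 4d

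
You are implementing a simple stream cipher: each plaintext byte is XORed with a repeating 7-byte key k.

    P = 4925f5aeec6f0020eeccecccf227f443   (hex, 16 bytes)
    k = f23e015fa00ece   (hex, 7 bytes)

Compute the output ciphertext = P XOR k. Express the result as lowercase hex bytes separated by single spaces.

The 7-byte key repeats, so the effective keystream is f2 3e 01 5f a0 0e ce f2 3e 01 5f a0 0e ce f2 3e.
byte 0: 49 ^ f2 = bb
byte 1: 25 ^ 3e = 1b
byte 2: f5 ^ 01 = f4
byte 3: ae ^ 5f = f1
byte 4: ec ^ a0 = 4c
byte 5: 6f ^ 0e = 61
byte 6: 00 ^ ce = ce
byte 7: 20 ^ f2 = d2
byte 8: ee ^ 3e = d0
byte 9: cc ^ 01 = cd
byte 10: ec ^ 5f = b3
byte 11: cc ^ a0 = 6c
byte 12: f2 ^ 0e = fc
byte 13: 27 ^ ce = e9
byte 14: f4 ^ f2 = 06
byte 15: 43 ^ 3e = 7d

bb 1b f4 f1 4c 61 ce d2 d0 cd b3 6c fc e9 06 7d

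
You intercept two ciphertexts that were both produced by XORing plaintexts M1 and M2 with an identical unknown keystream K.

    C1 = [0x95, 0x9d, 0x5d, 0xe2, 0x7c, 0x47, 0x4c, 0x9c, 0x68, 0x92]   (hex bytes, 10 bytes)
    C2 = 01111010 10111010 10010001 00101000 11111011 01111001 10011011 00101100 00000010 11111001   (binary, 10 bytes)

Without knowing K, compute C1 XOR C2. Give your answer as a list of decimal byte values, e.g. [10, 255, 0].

[239, 39, 204, 202, 135, 62, 215, 176, 106, 107]

C1 ⊕ C2 = (M1 ⊕ K) ⊕ (M2 ⊕ K) = M1 ⊕ M2 — the shared key cancels under XOR.
95 ^ 7a = ef
9d ^ ba = 27
5d ^ 91 = cc
e2 ^ 28 = ca
7c ^ fb = 87
47 ^ 79 = 3e
4c ^ 9b = d7
9c ^ 2c = b0
68 ^ 02 = 6a
92 ^ f9 = 6b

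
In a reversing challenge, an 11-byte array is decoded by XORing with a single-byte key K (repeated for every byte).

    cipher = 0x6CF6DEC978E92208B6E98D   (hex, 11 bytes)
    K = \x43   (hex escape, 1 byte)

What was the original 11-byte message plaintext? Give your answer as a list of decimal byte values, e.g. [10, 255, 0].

The 1-byte key repeats, so the effective keystream is 43 43 43 43 43 43 43 43 43 43 43.
byte 0: 108 XOR  67 =  47
byte 1: 246 XOR  67 = 181
byte 2: 222 XOR  67 = 157
byte 3: 201 XOR  67 = 138
byte 4: 120 XOR  67 =  59
byte 5: 233 XOR  67 = 170
byte 6:  34 XOR  67 =  97
byte 7:   8 XOR  67 =  75
byte 8: 182 XOR  67 = 245
byte 9: 233 XOR  67 = 170
byte 10: 141 XOR  67 = 206

[47, 181, 157, 138, 59, 170, 97, 75, 245, 170, 206]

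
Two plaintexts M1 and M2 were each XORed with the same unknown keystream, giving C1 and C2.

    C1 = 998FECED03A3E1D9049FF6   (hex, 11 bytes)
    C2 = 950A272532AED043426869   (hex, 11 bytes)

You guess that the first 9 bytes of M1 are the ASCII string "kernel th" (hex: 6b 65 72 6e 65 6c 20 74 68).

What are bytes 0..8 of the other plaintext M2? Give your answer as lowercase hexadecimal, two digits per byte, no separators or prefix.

First, C1 ⊕ C2 = (M1 ⊕ K) ⊕ (M2 ⊕ K) = M1 ⊕ M2, so the key drops out. Then M2 = (M1 ⊕ M2) ⊕ M1 over the first 9 bytes.
byte 0: (99 ⊕ 95) ⊕ 6b = 0c ⊕ 6b = 67
byte 1: (8f ⊕ 0a) ⊕ 65 = 85 ⊕ 65 = e0
byte 2: (ec ⊕ 27) ⊕ 72 = cb ⊕ 72 = b9
byte 3: (ed ⊕ 25) ⊕ 6e = c8 ⊕ 6e = a6
byte 4: (03 ⊕ 32) ⊕ 65 = 31 ⊕ 65 = 54
byte 5: (a3 ⊕ ae) ⊕ 6c = 0d ⊕ 6c = 61
byte 6: (e1 ⊕ d0) ⊕ 20 = 31 ⊕ 20 = 11
byte 7: (d9 ⊕ 43) ⊕ 74 = 9a ⊕ 74 = ee
byte 8: (04 ⊕ 42) ⊕ 68 = 46 ⊕ 68 = 2e

67e0b9a6546111ee2e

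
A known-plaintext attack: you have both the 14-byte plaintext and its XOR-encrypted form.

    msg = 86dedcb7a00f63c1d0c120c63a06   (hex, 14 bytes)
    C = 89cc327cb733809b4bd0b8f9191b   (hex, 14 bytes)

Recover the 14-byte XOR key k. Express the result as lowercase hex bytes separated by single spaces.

0f 12 ee cb 17 3c e3 5a 9b 11 98 3f 23 1d

Since C = msg ⊕ k, XORing both sides with msg gives k = msg ⊕ C.
86 xor 89 = 0f
de xor cc = 12
dc xor 32 = ee
b7 xor 7c = cb
a0 xor b7 = 17
0f xor 33 = 3c
63 xor 80 = e3
c1 xor 9b = 5a
d0 xor 4b = 9b
c1 xor d0 = 11
20 xor b8 = 98
c6 xor f9 = 3f
3a xor 19 = 23
06 xor 1b = 1d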